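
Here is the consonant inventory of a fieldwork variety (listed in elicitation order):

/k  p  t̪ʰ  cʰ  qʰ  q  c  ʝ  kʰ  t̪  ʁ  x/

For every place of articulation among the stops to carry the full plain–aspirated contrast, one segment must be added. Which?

Plain: /p/ (bilabial), /t̪/ (dental), /c/ (palatal), /k/ (velar), /q/ (uvular).
Aspirated: /t̪ʰ/ (dental), /cʰ/ (palatal), /kʰ/ (velar), /qʰ/ (uvular).
The bilabial row has no aspirated member, so the gap is the aspirated bilabial stop /pʰ/.

/pʰ/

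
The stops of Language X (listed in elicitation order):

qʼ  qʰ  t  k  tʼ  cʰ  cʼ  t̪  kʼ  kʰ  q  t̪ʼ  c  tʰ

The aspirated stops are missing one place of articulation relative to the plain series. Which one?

dental

dental: plain /t̪/, aspirated —, ejective /t̪ʼ/.
alveolar: plain /t/, aspirated /tʰ/, ejective /tʼ/.
palatal: plain /c/, aspirated /cʰ/, ejective /cʼ/.
velar: plain /k/, aspirated /kʰ/, ejective /kʼ/.
uvular: plain /q/, aspirated /qʰ/, ejective /qʼ/.
Every place of articulation has an aspirated member except dental, where /t̪ʰ/ would be expected.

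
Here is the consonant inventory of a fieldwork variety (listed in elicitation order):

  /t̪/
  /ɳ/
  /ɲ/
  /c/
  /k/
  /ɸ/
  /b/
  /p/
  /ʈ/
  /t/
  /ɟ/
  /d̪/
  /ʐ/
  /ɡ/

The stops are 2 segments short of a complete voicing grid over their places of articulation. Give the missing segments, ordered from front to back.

/d/, /ɖ/

Voiceless: /p/ (bilabial), /t̪/ (dental), /t/ (alveolar), /ʈ/ (retroflex), /c/ (palatal), /k/ (velar).
Voiced: /b/ (bilabial), /d̪/ (dental), /ɟ/ (palatal), /ɡ/ (velar).
Gaps, from front to back: alveolar lacks voiced (/d/); retroflex lacks voiced (/ɖ/).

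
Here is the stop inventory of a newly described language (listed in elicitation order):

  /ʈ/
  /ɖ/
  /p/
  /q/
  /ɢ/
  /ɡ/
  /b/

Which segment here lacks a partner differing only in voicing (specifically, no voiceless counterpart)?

/ɡ/

Bilabial: /p/ ~ /b/
Retroflex: /ʈ/ ~ /ɖ/
Uvular: /q/ ~ /ɢ/
Velar: only /ɡ/ (voiced); no voiceless partner.
So /ɡ/ is the unpaired segment.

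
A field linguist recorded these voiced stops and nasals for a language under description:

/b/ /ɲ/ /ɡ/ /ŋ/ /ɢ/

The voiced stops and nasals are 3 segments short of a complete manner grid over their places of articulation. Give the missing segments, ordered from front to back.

/m/, /ɟ/, /ɴ/

bilabial: oral stop /b/, nasal —.
palatal: oral stop —, nasal /ɲ/.
velar: oral stop /ɡ/, nasal /ŋ/.
uvular: oral stop /ɢ/, nasal —.
Gaps, from front to back: bilabial lacks nasal (/m/); palatal lacks oral stop (/ɟ/); uvular lacks nasal (/ɴ/).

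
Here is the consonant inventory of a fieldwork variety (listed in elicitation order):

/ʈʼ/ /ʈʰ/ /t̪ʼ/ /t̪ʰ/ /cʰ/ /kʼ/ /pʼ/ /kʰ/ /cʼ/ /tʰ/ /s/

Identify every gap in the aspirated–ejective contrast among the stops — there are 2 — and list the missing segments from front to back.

bilabial: aspirated —, ejective /pʼ/.
dental: aspirated /t̪ʰ/, ejective /t̪ʼ/.
alveolar: aspirated /tʰ/, ejective —.
retroflex: aspirated /ʈʰ/, ejective /ʈʼ/.
palatal: aspirated /cʰ/, ejective /cʼ/.
velar: aspirated /kʰ/, ejective /kʼ/.
Gaps, from front to back: bilabial lacks aspirated (/pʰ/); alveolar lacks ejective (/tʼ/).

/pʰ/, /tʼ/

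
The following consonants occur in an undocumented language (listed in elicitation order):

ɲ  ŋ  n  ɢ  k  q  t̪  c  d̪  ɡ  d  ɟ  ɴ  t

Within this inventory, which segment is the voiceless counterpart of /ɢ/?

/ɢ/ is a voiced uvular stop.
The voiceless counterpart is a voiceless uvular stop — in this inventory, /q/.

/q/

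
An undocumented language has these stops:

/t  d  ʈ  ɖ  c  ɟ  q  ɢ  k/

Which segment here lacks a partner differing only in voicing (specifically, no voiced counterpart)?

Alveolar: /t/ ~ /d/
Retroflex: /ʈ/ ~ /ɖ/
Palatal: /c/ ~ /ɟ/
Uvular: /q/ ~ /ɢ/
Velar: only /k/ (voiceless); no voiced partner.
So /k/ is the unpaired segment.

/k/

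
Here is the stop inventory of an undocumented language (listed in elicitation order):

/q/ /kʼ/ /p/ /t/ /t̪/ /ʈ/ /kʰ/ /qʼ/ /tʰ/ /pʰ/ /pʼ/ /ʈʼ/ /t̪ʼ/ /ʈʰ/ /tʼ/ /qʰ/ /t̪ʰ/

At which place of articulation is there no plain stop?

Plain: /p/ (bilabial), /t̪/ (dental), /t/ (alveolar), /ʈ/ (retroflex), /q/ (uvular).
Aspirated: /pʰ/ (bilabial), /t̪ʰ/ (dental), /tʰ/ (alveolar), /ʈʰ/ (retroflex), /kʰ/ (velar), /qʰ/ (uvular).
Ejective: /pʼ/ (bilabial), /t̪ʼ/ (dental), /tʼ/ (alveolar), /ʈʼ/ (retroflex), /kʼ/ (velar), /qʼ/ (uvular).
Every place of articulation has a plain member except velar, where /k/ would be expected.

velar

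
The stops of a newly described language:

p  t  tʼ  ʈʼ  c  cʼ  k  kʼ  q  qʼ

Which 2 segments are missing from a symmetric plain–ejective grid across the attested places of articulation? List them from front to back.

/pʼ/, /ʈ/

Plain: /p/ (bilabial), /t/ (alveolar), /c/ (palatal), /k/ (velar), /q/ (uvular).
Ejective: /tʼ/ (alveolar), /ʈʼ/ (retroflex), /cʼ/ (palatal), /kʼ/ (velar), /qʼ/ (uvular).
Gaps, from front to back: bilabial lacks ejective (/pʼ/); retroflex lacks plain (/ʈ/).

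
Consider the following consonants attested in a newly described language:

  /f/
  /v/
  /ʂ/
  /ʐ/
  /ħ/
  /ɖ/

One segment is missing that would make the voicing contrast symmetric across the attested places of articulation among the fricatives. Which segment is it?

/ʕ/

labiodental: voiceless /f/, voiced /v/.
retroflex: voiceless /ʂ/, voiced /ʐ/.
pharyngeal: voiceless /ħ/, voiced —.
The pharyngeal row has no voiced member, so the gap is the voiced pharyngeal fricative /ʕ/.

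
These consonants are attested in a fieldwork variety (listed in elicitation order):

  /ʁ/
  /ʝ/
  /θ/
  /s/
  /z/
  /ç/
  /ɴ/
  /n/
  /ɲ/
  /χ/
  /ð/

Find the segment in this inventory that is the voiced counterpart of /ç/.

/ʝ/

/ç/ is a voiceless palatal fricative.
The voiced counterpart is a voiced palatal fricative — in this inventory, /ʝ/.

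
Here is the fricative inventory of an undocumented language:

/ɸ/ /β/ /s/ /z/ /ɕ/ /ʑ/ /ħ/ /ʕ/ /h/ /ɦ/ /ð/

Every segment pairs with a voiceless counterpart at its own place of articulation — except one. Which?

Bilabial: /ɸ/ ~ /β/
Alveolar: /s/ ~ /z/
Alveolo-palatal: /ɕ/ ~ /ʑ/
Pharyngeal: /ħ/ ~ /ʕ/
Glottal: /h/ ~ /ɦ/
Dental: only /ð/ (voiced); no voiceless partner.
So /ð/ is the unpaired segment.

/ð/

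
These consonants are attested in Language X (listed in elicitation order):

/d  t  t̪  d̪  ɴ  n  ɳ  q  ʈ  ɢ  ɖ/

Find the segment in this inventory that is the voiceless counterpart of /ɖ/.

/ɖ/ is a voiced retroflex stop.
The voiceless counterpart is a voiceless retroflex stop — in this inventory, /ʈ/.

/ʈ/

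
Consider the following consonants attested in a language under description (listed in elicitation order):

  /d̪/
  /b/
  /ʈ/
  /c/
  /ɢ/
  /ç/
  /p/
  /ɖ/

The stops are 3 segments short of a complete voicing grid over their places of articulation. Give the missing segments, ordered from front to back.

bilabial: voiceless /p/, voiced /b/.
dental: voiceless —, voiced /d̪/.
retroflex: voiceless /ʈ/, voiced /ɖ/.
palatal: voiceless /c/, voiced —.
uvular: voiceless —, voiced /ɢ/.
Gaps, from front to back: dental lacks voiceless (/t̪/); palatal lacks voiced (/ɟ/); uvular lacks voiceless (/q/).

/t̪/, /ɟ/, /q/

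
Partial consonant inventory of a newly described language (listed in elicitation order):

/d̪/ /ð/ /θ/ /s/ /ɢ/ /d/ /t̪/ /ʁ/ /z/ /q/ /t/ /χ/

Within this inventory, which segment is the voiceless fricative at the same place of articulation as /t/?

/s/

/t/ is a voiceless alveolar stop.
The voiceless fricative at the same place is a voiceless alveolar fricative — in this inventory, /s/.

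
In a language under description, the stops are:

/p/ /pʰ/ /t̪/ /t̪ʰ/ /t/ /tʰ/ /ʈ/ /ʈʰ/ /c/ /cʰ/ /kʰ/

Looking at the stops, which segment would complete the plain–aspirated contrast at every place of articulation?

/k/

bilabial: plain /p/, aspirated /pʰ/.
dental: plain /t̪/, aspirated /t̪ʰ/.
alveolar: plain /t/, aspirated /tʰ/.
retroflex: plain /ʈ/, aspirated /ʈʰ/.
palatal: plain /c/, aspirated /cʰ/.
velar: plain —, aspirated /kʰ/.
The velar row has no plain member, so the gap is the plain velar stop /k/.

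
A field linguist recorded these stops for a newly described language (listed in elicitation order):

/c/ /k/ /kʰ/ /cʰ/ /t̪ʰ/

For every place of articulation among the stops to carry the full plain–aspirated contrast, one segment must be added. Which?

/t̪/

dental: plain —, aspirated /t̪ʰ/.
palatal: plain /c/, aspirated /cʰ/.
velar: plain /k/, aspirated /kʰ/.
The dental row has no plain member, so the gap is the plain dental stop /t̪/.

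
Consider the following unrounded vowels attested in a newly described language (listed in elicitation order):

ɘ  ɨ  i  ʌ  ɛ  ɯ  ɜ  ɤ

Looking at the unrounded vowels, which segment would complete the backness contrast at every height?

/e/

high: front /i/, central /ɨ/, back /ɯ/.
high-mid: front —, central /ɘ/, back /ɤ/.
low-mid: front /ɛ/, central /ɜ/, back /ʌ/.
The high-mid row has no front member, so the gap is the high-mid front unrounded vowel /e/.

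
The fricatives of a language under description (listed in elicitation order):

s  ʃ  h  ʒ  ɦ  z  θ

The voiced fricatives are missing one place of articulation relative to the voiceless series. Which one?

place of articulation  voiceless  voiced  
dental            θ         —       
alveolar          s         z       
postalveolar      ʃ         ʒ       
glottal           h         ɦ       
Every place of articulation has a voiced member except dental, where /ð/ would be expected.

dental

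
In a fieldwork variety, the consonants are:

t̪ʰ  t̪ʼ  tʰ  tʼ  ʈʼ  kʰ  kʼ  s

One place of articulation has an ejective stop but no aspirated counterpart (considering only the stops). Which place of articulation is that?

Aspirated: /t̪ʰ/ (dental), /tʰ/ (alveolar), /kʰ/ (velar).
Ejective: /t̪ʼ/ (dental), /tʼ/ (alveolar), /ʈʼ/ (retroflex), /kʼ/ (velar).
Every place of articulation has an aspirated member except retroflex, where /ʈʰ/ would be expected.

retroflex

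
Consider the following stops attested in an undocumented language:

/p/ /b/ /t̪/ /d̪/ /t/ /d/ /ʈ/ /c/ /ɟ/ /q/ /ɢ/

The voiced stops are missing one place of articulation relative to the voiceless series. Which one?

retroflex

bilabial: voiceless /p/, voiced /b/.
dental: voiceless /t̪/, voiced /d̪/.
alveolar: voiceless /t/, voiced /d/.
retroflex: voiceless /ʈ/, voiced —.
palatal: voiceless /c/, voiced /ɟ/.
uvular: voiceless /q/, voiced /ɢ/.
Every place of articulation has a voiced member except retroflex, where /ɖ/ would be expected.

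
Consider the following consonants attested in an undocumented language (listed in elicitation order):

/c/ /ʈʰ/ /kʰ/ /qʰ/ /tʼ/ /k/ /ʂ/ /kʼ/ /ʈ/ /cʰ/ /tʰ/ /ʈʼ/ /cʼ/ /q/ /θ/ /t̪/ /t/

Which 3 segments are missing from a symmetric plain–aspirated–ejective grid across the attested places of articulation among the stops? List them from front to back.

/t̪ʰ/, /t̪ʼ/, /qʼ/

Plain: /t̪/ (dental), /t/ (alveolar), /ʈ/ (retroflex), /c/ (palatal), /k/ (velar), /q/ (uvular).
Aspirated: /tʰ/ (alveolar), /ʈʰ/ (retroflex), /cʰ/ (palatal), /kʰ/ (velar), /qʰ/ (uvular).
Ejective: /tʼ/ (alveolar), /ʈʼ/ (retroflex), /cʼ/ (palatal), /kʼ/ (velar).
Gaps, from front to back: dental lacks aspirated (/t̪ʰ/); dental lacks ejective (/t̪ʼ/); uvular lacks ejective (/qʼ/).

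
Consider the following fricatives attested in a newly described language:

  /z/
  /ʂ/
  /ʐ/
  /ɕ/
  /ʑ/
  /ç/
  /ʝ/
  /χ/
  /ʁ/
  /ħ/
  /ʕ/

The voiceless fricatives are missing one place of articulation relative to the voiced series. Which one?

alveolar: voiceless —, voiced /z/.
retroflex: voiceless /ʂ/, voiced /ʐ/.
alveolo-palatal: voiceless /ɕ/, voiced /ʑ/.
palatal: voiceless /ç/, voiced /ʝ/.
uvular: voiceless /χ/, voiced /ʁ/.
pharyngeal: voiceless /ħ/, voiced /ʕ/.
Every place of articulation has a voiceless member except alveolar, where /s/ would be expected.

alveolar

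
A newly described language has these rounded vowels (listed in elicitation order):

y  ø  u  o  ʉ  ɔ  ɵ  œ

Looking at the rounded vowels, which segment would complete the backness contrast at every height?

height            front     central   back    
high              y         ʉ         u       
high-mid          ø         ɵ         o       
low-mid           œ         —         ɔ       
The low-mid row has no central member, so the gap is the low-mid central rounded vowel /ɞ/.

/ɞ/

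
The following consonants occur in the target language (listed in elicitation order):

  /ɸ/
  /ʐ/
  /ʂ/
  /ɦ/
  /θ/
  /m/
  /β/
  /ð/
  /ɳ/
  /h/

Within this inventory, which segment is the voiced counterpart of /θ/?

/θ/ is a voiceless dental fricative.
The voiced counterpart is a voiced dental fricative — in this inventory, /ð/.

/ð/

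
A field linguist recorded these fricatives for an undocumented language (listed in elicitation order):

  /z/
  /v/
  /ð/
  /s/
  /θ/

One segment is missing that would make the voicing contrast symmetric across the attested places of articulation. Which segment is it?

place of articulation  voiceless  voiced  
labiodental       —         v       
dental            θ         ð       
alveolar          s         z       
The labiodental row has no voiceless member, so the gap is the voiceless labiodental fricative /f/.

/f/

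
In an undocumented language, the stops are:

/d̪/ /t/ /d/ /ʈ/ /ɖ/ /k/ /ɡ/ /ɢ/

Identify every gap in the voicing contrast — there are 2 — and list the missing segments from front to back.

dental: voiceless —, voiced /d̪/.
alveolar: voiceless /t/, voiced /d/.
retroflex: voiceless /ʈ/, voiced /ɖ/.
velar: voiceless /k/, voiced /ɡ/.
uvular: voiceless —, voiced /ɢ/.
Gaps, from front to back: dental lacks voiceless (/t̪/); uvular lacks voiceless (/q/).

/t̪/, /q/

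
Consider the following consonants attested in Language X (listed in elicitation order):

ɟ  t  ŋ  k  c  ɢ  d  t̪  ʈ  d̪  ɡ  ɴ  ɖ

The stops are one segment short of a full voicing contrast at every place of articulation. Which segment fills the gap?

/q/

Voiceless: /t̪/ (dental), /t/ (alveolar), /ʈ/ (retroflex), /c/ (palatal), /k/ (velar).
Voiced: /d̪/ (dental), /d/ (alveolar), /ɖ/ (retroflex), /ɟ/ (palatal), /ɡ/ (velar), /ɢ/ (uvular).
The uvular row has no voiceless member, so the gap is the voiceless uvular stop /q/.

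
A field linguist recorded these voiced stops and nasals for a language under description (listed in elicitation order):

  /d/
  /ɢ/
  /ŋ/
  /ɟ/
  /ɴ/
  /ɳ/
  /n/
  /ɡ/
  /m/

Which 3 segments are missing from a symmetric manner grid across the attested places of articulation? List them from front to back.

Oral stop: /d/ (alveolar), /ɟ/ (palatal), /ɡ/ (velar), /ɢ/ (uvular).
Nasal: /m/ (bilabial), /n/ (alveolar), /ɳ/ (retroflex), /ŋ/ (velar), /ɴ/ (uvular).
Gaps, from front to back: bilabial lacks oral stop (/b/); retroflex lacks oral stop (/ɖ/); palatal lacks nasal (/ɲ/).

/b/, /ɖ/, /ɲ/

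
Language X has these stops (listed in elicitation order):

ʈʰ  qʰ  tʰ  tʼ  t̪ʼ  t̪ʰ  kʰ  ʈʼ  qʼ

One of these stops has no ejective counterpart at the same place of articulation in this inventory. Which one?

/kʰ/

Dental: /t̪ʰ/ ~ /t̪ʼ/
Alveolar: /tʰ/ ~ /tʼ/
Retroflex: /ʈʰ/ ~ /ʈʼ/
Uvular: /qʰ/ ~ /qʼ/
Velar: only /kʰ/ (aspirated); no ejective partner.
So /kʰ/ is the unpaired segment.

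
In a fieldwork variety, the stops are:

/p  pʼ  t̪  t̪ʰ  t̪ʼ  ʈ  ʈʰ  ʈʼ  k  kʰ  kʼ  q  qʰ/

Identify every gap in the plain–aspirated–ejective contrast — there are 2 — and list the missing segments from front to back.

bilabial: plain /p/, aspirated —, ejective /pʼ/.
dental: plain /t̪/, aspirated /t̪ʰ/, ejective /t̪ʼ/.
retroflex: plain /ʈ/, aspirated /ʈʰ/, ejective /ʈʼ/.
velar: plain /k/, aspirated /kʰ/, ejective /kʼ/.
uvular: plain /q/, aspirated /qʰ/, ejective —.
Gaps, from front to back: bilabial lacks aspirated (/pʰ/); uvular lacks ejective (/qʼ/).

/pʰ/, /qʼ/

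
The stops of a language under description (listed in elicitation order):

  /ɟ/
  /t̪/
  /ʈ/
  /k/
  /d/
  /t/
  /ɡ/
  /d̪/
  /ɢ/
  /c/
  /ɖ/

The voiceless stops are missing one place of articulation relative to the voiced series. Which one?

uvular

dental: voiceless /t̪/, voiced /d̪/.
alveolar: voiceless /t/, voiced /d/.
retroflex: voiceless /ʈ/, voiced /ɖ/.
palatal: voiceless /c/, voiced /ɟ/.
velar: voiceless /k/, voiced /ɡ/.
uvular: voiceless —, voiced /ɢ/.
Every place of articulation has a voiceless member except uvular, where /q/ would be expected.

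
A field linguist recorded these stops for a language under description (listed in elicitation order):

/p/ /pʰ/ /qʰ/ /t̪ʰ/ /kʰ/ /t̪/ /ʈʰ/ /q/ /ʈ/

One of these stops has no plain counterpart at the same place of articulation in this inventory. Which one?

Bilabial: /p/ ~ /pʰ/
Dental: /t̪/ ~ /t̪ʰ/
Retroflex: /ʈ/ ~ /ʈʰ/
Uvular: /q/ ~ /qʰ/
Velar: only /kʰ/ (aspirated); no plain partner.
So /kʰ/ is the unpaired segment.

/kʰ/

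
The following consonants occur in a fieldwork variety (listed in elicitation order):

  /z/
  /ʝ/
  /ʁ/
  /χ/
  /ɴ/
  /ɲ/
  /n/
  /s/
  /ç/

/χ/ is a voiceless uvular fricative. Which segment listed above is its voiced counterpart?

/ʁ/

The voiced counterpart is a voiced uvular fricative — in this inventory, /ʁ/.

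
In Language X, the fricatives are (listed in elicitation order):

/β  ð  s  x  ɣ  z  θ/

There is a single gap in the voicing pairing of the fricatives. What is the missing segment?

/ɸ/

Voiceless: /θ/ (dental), /s/ (alveolar), /x/ (velar).
Voiced: /β/ (bilabial), /ð/ (dental), /z/ (alveolar), /ɣ/ (velar).
The bilabial row has no voiceless member, so the gap is the voiceless bilabial fricative /ɸ/.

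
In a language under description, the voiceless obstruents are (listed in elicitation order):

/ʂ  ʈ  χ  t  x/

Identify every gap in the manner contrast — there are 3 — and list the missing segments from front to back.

/s/, /k/, /q/

Stop: /t/ (alveolar), /ʈ/ (retroflex).
Fricative: /ʂ/ (retroflex), /x/ (velar), /χ/ (uvular).
Gaps, from front to back: alveolar lacks fricative (/s/); velar lacks stop (/k/); uvular lacks stop (/q/).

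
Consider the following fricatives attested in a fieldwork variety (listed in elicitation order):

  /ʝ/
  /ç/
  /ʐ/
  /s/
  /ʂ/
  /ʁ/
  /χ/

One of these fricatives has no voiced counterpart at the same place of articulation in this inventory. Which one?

Retroflex: /ʂ/ ~ /ʐ/
Palatal: /ç/ ~ /ʝ/
Uvular: /χ/ ~ /ʁ/
Alveolar: only /s/ (voiceless); no voiced partner.
So /s/ is the unpaired segment.

/s/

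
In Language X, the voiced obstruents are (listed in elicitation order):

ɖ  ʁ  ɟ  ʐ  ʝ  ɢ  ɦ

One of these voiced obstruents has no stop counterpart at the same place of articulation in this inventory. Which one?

Retroflex: /ɖ/ ~ /ʐ/
Palatal: /ɟ/ ~ /ʝ/
Uvular: /ɢ/ ~ /ʁ/
Glottal: only /ɦ/ (fricative); no stop partner.
So /ɦ/ is the unpaired segment.

/ɦ/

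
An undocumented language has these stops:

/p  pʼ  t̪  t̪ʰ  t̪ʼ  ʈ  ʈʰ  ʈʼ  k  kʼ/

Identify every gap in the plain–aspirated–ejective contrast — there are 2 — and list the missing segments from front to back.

/pʰ/, /kʰ/

place of articulation  plain     aspirated  ejective
bilabial          p         —         pʼ      
dental            t̪        t̪ʰ       t̪ʼ     
retroflex         ʈ         ʈʰ        ʈʼ      
velar             k         —         kʼ      
Gaps, from front to back: bilabial lacks aspirated (/pʰ/); velar lacks aspirated (/kʰ/).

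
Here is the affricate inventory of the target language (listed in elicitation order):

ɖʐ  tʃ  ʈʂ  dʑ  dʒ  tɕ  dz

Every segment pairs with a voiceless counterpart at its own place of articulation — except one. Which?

Postalveolar: /tʃ/ ~ /dʒ/
Retroflex: /ʈʂ/ ~ /ɖʐ/
Alveolo-palatal: /tɕ/ ~ /dʑ/
Alveolar: only /dz/ (voiced); no voiceless partner.
So /dz/ is the unpaired segment.

/dz/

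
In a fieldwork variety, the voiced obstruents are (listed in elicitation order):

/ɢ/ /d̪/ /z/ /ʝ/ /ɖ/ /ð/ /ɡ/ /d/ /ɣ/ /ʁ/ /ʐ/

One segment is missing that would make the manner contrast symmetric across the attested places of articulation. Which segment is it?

/ɟ/

dental: stop /d̪/, fricative /ð/.
alveolar: stop /d/, fricative /z/.
retroflex: stop /ɖ/, fricative /ʐ/.
palatal: stop —, fricative /ʝ/.
velar: stop /ɡ/, fricative /ɣ/.
uvular: stop /ɢ/, fricative /ʁ/.
The palatal row has no stop member, so the gap is the palatal stop /ɟ/.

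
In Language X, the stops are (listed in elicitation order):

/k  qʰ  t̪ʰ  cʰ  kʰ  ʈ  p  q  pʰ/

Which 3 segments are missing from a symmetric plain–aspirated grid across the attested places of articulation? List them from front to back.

place of articulation  plain     aspirated
bilabial          p         pʰ      
dental            —         t̪ʰ     
retroflex         ʈ         —       
palatal           —         cʰ      
velar             k         kʰ      
uvular            q         qʰ      
Gaps, from front to back: dental lacks plain (/t̪/); retroflex lacks aspirated (/ʈʰ/); palatal lacks plain (/c/).

/t̪/, /ʈʰ/, /c/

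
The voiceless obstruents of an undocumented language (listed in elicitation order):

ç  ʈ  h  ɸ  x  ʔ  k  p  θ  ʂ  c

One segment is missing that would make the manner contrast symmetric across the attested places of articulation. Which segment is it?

/t̪/

bilabial: stop /p/, fricative /ɸ/.
dental: stop —, fricative /θ/.
retroflex: stop /ʈ/, fricative /ʂ/.
palatal: stop /c/, fricative /ç/.
velar: stop /k/, fricative /x/.
glottal: stop /ʔ/, fricative /h/.
The dental row has no stop member, so the gap is the dental stop /t̪/.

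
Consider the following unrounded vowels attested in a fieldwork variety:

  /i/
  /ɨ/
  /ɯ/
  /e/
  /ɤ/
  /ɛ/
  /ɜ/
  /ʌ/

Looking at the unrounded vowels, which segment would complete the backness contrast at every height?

height            front     central   back    
high              i         ɨ         ɯ       
high-mid          e         —         ɤ       
low-mid           ɛ         ɜ         ʌ       
The high-mid row has no central member, so the gap is the high-mid central unrounded vowel /ɘ/.

/ɘ/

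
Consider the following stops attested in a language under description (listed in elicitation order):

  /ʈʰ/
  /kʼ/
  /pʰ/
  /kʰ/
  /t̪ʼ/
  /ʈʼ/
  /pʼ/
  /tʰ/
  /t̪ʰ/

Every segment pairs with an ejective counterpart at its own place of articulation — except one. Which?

Bilabial: /pʰ/ ~ /pʼ/
Dental: /t̪ʰ/ ~ /t̪ʼ/
Retroflex: /ʈʰ/ ~ /ʈʼ/
Velar: /kʰ/ ~ /kʼ/
Alveolar: only /tʰ/ (aspirated); no ejective partner.
So /tʰ/ is the unpaired segment.

/tʰ/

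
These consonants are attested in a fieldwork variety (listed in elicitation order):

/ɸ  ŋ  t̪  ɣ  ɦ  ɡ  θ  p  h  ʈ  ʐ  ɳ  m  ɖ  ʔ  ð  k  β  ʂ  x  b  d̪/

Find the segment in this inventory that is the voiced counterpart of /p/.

/p/ is a voiceless bilabial stop.
The voiced counterpart is a voiced bilabial stop — in this inventory, /b/.

/b/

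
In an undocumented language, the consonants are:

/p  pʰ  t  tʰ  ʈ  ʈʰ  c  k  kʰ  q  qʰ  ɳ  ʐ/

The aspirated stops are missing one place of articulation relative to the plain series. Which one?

palatal

place of articulation  plain     aspirated
bilabial          p         pʰ      
alveolar          t         tʰ      
retroflex         ʈ         ʈʰ      
palatal           c         —       
velar             k         kʰ      
uvular            q         qʰ      
Every place of articulation has an aspirated member except palatal, where /cʰ/ would be expected.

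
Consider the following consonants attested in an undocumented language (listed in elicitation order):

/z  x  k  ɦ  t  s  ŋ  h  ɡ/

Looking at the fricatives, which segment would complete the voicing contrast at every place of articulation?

Voiceless: /s/ (alveolar), /x/ (velar), /h/ (glottal).
Voiced: /z/ (alveolar), /ɦ/ (glottal).
The velar row has no voiced member, so the gap is the voiced velar fricative /ɣ/.

/ɣ/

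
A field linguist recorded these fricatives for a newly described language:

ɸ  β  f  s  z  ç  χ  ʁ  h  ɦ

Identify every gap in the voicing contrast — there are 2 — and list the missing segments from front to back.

/v/, /ʝ/

place of articulation  voiceless  voiced  
bilabial          ɸ         β       
labiodental       f         —       
alveolar          s         z       
palatal           ç         —       
uvular            χ         ʁ       
glottal           h         ɦ       
Gaps, from front to back: labiodental lacks voiced (/v/); palatal lacks voiced (/ʝ/).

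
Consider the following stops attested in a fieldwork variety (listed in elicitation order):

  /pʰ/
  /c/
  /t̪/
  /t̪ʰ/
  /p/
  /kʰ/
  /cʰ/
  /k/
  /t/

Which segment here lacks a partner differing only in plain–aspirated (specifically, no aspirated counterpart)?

Bilabial: /p/ ~ /pʰ/
Dental: /t̪/ ~ /t̪ʰ/
Palatal: /c/ ~ /cʰ/
Velar: /k/ ~ /kʰ/
Alveolar: only /t/ (plain); no aspirated partner.
So /t/ is the unpaired segment.

/t/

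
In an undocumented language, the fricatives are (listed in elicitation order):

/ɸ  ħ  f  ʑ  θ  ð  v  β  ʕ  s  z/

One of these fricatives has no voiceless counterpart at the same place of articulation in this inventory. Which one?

/ʑ/

Bilabial: /ɸ/ ~ /β/
Labiodental: /f/ ~ /v/
Dental: /θ/ ~ /ð/
Alveolar: /s/ ~ /z/
Pharyngeal: /ħ/ ~ /ʕ/
Alveolo-palatal: only /ʑ/ (voiced); no voiceless partner.
So /ʑ/ is the unpaired segment.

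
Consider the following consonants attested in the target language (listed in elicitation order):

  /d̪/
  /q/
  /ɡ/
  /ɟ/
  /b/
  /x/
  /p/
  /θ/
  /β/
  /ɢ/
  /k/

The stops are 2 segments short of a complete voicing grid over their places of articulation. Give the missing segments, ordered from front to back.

/t̪/, /c/

bilabial: voiceless /p/, voiced /b/.
dental: voiceless —, voiced /d̪/.
palatal: voiceless —, voiced /ɟ/.
velar: voiceless /k/, voiced /ɡ/.
uvular: voiceless /q/, voiced /ɢ/.
Gaps, from front to back: dental lacks voiceless (/t̪/); palatal lacks voiceless (/c/).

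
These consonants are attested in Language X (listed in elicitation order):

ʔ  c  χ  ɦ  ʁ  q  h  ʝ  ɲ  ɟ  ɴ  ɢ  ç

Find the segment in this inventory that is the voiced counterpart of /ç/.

/ʝ/

/ç/ is a voiceless palatal fricative.
The voiced counterpart is a voiced palatal fricative — in this inventory, /ʝ/.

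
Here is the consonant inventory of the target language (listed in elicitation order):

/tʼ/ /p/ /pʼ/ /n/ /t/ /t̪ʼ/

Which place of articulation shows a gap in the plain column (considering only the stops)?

dental

bilabial: plain /p/, ejective /pʼ/.
dental: plain —, ejective /t̪ʼ/.
alveolar: plain /t/, ejective /tʼ/.
Every place of articulation has a plain member except dental, where /t̪/ would be expected.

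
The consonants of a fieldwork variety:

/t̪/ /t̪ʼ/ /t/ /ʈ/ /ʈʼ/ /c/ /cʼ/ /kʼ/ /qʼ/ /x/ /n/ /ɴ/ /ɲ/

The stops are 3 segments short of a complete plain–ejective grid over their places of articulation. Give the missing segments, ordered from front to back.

dental: plain /t̪/, ejective /t̪ʼ/.
alveolar: plain /t/, ejective —.
retroflex: plain /ʈ/, ejective /ʈʼ/.
palatal: plain /c/, ejective /cʼ/.
velar: plain —, ejective /kʼ/.
uvular: plain —, ejective /qʼ/.
Gaps, from front to back: alveolar lacks ejective (/tʼ/); velar lacks plain (/k/); uvular lacks plain (/q/).

/tʼ/, /k/, /q/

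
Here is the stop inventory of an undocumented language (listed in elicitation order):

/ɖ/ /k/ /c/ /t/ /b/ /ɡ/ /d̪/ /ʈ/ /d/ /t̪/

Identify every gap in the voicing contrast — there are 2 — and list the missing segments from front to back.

bilabial: voiceless —, voiced /b/.
dental: voiceless /t̪/, voiced /d̪/.
alveolar: voiceless /t/, voiced /d/.
retroflex: voiceless /ʈ/, voiced /ɖ/.
palatal: voiceless /c/, voiced —.
velar: voiceless /k/, voiced /ɡ/.
Gaps, from front to back: bilabial lacks voiceless (/p/); palatal lacks voiced (/ɟ/).

/p/, /ɟ/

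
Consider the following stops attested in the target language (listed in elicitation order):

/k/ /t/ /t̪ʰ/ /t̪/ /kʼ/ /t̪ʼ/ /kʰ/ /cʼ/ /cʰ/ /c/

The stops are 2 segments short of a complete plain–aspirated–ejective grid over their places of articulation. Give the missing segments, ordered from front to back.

/tʰ/, /tʼ/

dental: plain /t̪/, aspirated /t̪ʰ/, ejective /t̪ʼ/.
alveolar: plain /t/, aspirated —, ejective —.
palatal: plain /c/, aspirated /cʰ/, ejective /cʼ/.
velar: plain /k/, aspirated /kʰ/, ejective /kʼ/.
Gaps, from front to back: alveolar lacks aspirated (/tʰ/); alveolar lacks ejective (/tʼ/).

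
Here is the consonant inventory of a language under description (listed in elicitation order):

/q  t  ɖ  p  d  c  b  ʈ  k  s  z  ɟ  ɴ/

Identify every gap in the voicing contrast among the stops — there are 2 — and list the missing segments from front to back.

place of articulation  voiceless  voiced  
bilabial          p         b       
alveolar          t         d       
retroflex         ʈ         ɖ       
palatal           c         ɟ       
velar             k         —       
uvular            q         —       
Gaps, from front to back: velar lacks voiced (/ɡ/); uvular lacks voiced (/ɢ/).

/ɡ/, /ɢ/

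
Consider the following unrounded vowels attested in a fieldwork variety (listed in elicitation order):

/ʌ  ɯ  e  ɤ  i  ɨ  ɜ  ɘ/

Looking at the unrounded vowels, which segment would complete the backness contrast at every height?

height            front     central   back    
high              i         ɨ         ɯ       
high-mid          e         ɘ         ɤ       
low-mid           —         ɜ         ʌ       
The low-mid row has no front member, so the gap is the low-mid front unrounded vowel /ɛ/.

/ɛ/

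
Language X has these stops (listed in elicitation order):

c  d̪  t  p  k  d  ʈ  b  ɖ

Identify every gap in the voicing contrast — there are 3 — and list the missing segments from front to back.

/t̪/, /ɟ/, /ɡ/

Voiceless: /p/ (bilabial), /t/ (alveolar), /ʈ/ (retroflex), /c/ (palatal), /k/ (velar).
Voiced: /b/ (bilabial), /d̪/ (dental), /d/ (alveolar), /ɖ/ (retroflex).
Gaps, from front to back: dental lacks voiceless (/t̪/); palatal lacks voiced (/ɟ/); velar lacks voiced (/ɡ/).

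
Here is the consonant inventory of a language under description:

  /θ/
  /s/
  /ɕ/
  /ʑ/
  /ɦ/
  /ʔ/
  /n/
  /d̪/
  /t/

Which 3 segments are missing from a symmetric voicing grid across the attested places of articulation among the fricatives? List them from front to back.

dental: voiceless /θ/, voiced —.
alveolar: voiceless /s/, voiced —.
alveolo-palatal: voiceless /ɕ/, voiced /ʑ/.
glottal: voiceless —, voiced /ɦ/.
Gaps, from front to back: dental lacks voiced (/ð/); alveolar lacks voiced (/z/); glottal lacks voiceless (/h/).

/ð/, /z/, /h/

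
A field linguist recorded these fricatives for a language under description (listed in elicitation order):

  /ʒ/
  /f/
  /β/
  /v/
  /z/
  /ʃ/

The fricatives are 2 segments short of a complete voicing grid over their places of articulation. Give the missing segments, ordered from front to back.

/ɸ/, /s/

place of articulation  voiceless  voiced  
bilabial          —         β       
labiodental       f         v       
alveolar          —         z       
postalveolar      ʃ         ʒ       
Gaps, from front to back: bilabial lacks voiceless (/ɸ/); alveolar lacks voiceless (/s/).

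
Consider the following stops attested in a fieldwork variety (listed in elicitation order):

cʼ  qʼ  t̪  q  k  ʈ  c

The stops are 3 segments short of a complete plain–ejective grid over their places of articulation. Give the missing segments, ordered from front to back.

dental: plain /t̪/, ejective —.
retroflex: plain /ʈ/, ejective —.
palatal: plain /c/, ejective /cʼ/.
velar: plain /k/, ejective —.
uvular: plain /q/, ejective /qʼ/.
Gaps, from front to back: dental lacks ejective (/t̪ʼ/); retroflex lacks ejective (/ʈʼ/); velar lacks ejective (/kʼ/).

/t̪ʼ/, /ʈʼ/, /kʼ/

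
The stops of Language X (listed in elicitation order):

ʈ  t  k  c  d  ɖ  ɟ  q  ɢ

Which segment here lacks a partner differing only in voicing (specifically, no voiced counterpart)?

Alveolar: /t/ ~ /d/
Retroflex: /ʈ/ ~ /ɖ/
Palatal: /c/ ~ /ɟ/
Uvular: /q/ ~ /ɢ/
Velar: only /k/ (voiceless); no voiced partner.
So /k/ is the unpaired segment.

/k/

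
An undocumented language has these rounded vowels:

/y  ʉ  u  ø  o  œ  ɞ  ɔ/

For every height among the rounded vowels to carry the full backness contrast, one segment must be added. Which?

/ɵ/

Front: /y/ (high), /ø/ (high-mid), /œ/ (low-mid).
Central: /ʉ/ (high), /ɞ/ (low-mid).
Back: /u/ (high), /o/ (high-mid), /ɔ/ (low-mid).
The high-mid row has no central member, so the gap is the high-mid central rounded vowel /ɵ/.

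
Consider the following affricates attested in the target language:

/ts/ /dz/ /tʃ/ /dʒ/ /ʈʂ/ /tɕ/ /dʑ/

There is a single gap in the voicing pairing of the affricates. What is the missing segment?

place of articulation  voiceless  voiced  
alveolar          ts        dz      
postalveolar      tʃ        dʒ      
retroflex         ʈʂ        —       
alveolo-palatal   tɕ        dʑ      
The retroflex row has no voiced member, so the gap is the voiced retroflex affricate /ɖʐ/.

/ɖʐ/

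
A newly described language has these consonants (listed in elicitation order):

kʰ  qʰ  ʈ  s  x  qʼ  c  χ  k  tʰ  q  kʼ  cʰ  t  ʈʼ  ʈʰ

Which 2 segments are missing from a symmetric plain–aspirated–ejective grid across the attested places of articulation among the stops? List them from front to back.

Plain: /t/ (alveolar), /ʈ/ (retroflex), /c/ (palatal), /k/ (velar), /q/ (uvular).
Aspirated: /tʰ/ (alveolar), /ʈʰ/ (retroflex), /cʰ/ (palatal), /kʰ/ (velar), /qʰ/ (uvular).
Ejective: /ʈʼ/ (retroflex), /kʼ/ (velar), /qʼ/ (uvular).
Gaps, from front to back: alveolar lacks ejective (/tʼ/); palatal lacks ejective (/cʼ/).

/tʼ/, /cʼ/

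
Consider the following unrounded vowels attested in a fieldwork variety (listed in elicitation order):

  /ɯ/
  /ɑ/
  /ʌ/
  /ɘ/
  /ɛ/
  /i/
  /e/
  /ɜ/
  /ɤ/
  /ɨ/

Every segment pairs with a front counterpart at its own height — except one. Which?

High: /i/ ~ /ɨ/ ~ /ɯ/
High-mid: /e/ ~ /ɘ/ ~ /ɤ/
Low-mid: /ɛ/ ~ /ɜ/ ~ /ʌ/
Low: only /ɑ/ (back); no front partner.
So /ɑ/ is the unpaired segment.

/ɑ/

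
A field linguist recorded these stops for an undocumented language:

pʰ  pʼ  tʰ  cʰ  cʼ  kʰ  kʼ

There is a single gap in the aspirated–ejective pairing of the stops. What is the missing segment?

place of articulation  aspirated  ejective
bilabial          pʰ        pʼ      
alveolar          tʰ        —       
palatal           cʰ        cʼ      
velar             kʰ        kʼ      
The alveolar row has no ejective member, so the gap is the ejective alveolar stop /tʼ/.

/tʼ/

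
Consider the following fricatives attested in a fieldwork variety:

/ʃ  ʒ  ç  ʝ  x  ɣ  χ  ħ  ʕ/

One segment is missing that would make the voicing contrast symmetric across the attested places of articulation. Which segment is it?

postalveolar: voiceless /ʃ/, voiced /ʒ/.
palatal: voiceless /ç/, voiced /ʝ/.
velar: voiceless /x/, voiced /ɣ/.
uvular: voiceless /χ/, voiced —.
pharyngeal: voiceless /ħ/, voiced /ʕ/.
The uvular row has no voiced member, so the gap is the voiced uvular fricative /ʁ/.

/ʁ/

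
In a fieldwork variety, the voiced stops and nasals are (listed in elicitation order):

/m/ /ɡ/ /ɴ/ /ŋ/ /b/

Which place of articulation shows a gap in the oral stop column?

place of articulation  oral stop  nasal   
bilabial          b         m       
velar             ɡ         ŋ       
uvular            —         ɴ       
Every place of articulation has an oral stop member except uvular, where /ɢ/ would be expected.

uvular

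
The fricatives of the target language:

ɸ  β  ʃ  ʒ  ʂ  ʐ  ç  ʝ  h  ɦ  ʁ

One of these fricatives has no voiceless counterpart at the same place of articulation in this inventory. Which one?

/ʁ/

Bilabial: /ɸ/ ~ /β/
Postalveolar: /ʃ/ ~ /ʒ/
Retroflex: /ʂ/ ~ /ʐ/
Palatal: /ç/ ~ /ʝ/
Glottal: /h/ ~ /ɦ/
Uvular: only /ʁ/ (voiced); no voiceless partner.
So /ʁ/ is the unpaired segment.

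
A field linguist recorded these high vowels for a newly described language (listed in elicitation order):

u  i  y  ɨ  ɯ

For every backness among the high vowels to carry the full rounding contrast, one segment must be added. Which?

Unrounded: /i/ (front), /ɨ/ (central), /ɯ/ (back).
Rounded: /y/ (front), /u/ (back).
The central row has no rounded member, so the gap is the central rounded vowel /ʉ/.

/ʉ/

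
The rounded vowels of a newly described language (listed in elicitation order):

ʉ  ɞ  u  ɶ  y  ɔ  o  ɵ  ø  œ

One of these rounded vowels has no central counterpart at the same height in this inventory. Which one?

High: /y/ ~ /ʉ/ ~ /u/
High-mid: /ø/ ~ /ɵ/ ~ /o/
Low-mid: /œ/ ~ /ɞ/ ~ /ɔ/
Low: only /ɶ/ (front); no central partner.
So /ɶ/ is the unpaired segment.

/ɶ/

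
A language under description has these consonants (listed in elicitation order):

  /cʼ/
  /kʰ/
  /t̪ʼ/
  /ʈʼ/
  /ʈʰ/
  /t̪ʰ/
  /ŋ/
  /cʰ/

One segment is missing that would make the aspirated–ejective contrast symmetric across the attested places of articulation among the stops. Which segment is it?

/kʼ/

dental: aspirated /t̪ʰ/, ejective /t̪ʼ/.
retroflex: aspirated /ʈʰ/, ejective /ʈʼ/.
palatal: aspirated /cʰ/, ejective /cʼ/.
velar: aspirated /kʰ/, ejective —.
The velar row has no ejective member, so the gap is the ejective velar stop /kʼ/.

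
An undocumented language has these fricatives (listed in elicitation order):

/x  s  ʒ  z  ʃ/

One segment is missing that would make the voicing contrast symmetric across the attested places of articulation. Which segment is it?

/ɣ/

alveolar: voiceless /s/, voiced /z/.
postalveolar: voiceless /ʃ/, voiced /ʒ/.
velar: voiceless /x/, voiced —.
The velar row has no voiced member, so the gap is the voiced velar fricative /ɣ/.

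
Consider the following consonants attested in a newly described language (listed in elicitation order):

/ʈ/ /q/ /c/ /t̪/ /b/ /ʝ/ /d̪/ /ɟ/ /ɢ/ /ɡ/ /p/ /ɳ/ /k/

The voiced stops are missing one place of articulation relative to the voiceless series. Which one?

place of articulation  voiceless  voiced  
bilabial          p         b       
dental            t̪        d̪      
retroflex         ʈ         —       
palatal           c         ɟ       
velar             k         ɡ       
uvular            q         ɢ       
Every place of articulation has a voiced member except retroflex, where /ɖ/ would be expected.

retroflex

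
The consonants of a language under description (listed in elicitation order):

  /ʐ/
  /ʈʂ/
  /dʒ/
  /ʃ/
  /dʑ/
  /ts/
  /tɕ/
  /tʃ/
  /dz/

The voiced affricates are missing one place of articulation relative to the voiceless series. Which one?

retroflex

alveolar: voiceless /ts/, voiced /dz/.
postalveolar: voiceless /tʃ/, voiced /dʒ/.
retroflex: voiceless /ʈʂ/, voiced —.
alveolo-palatal: voiceless /tɕ/, voiced /dʑ/.
Every place of articulation has a voiced member except retroflex, where /ɖʐ/ would be expected.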